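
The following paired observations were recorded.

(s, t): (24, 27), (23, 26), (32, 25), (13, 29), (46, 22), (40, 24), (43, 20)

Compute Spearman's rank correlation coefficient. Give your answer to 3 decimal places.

-0.929

Rank s: 3, 2, 4, 1, 7, 5, 6
Rank t: 6, 5, 4, 7, 2, 3, 1
d = rank(s) − rank(t): -3, -3, 0, -6, 5, 2, 5; Σd² = 108
ρ = 1 − 6Σd² / [n(n²−1)] = 1 − 6×108 / (7×48) = 1 − 648/336 ≈ -0.929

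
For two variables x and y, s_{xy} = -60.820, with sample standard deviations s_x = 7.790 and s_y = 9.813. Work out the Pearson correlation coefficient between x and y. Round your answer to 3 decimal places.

-0.796

r = Cov(x,y) / (s_x · s_y) = -60.820 / (7.790 × 9.813)
  = -60.820 / 76.4433 ≈ -0.796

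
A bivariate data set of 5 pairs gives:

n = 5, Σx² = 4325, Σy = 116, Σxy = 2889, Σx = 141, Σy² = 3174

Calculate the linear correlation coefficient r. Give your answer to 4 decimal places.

r = (nΣxy − ΣxΣy) / √[(nΣx² − (Σx)²)(nΣy² − (Σy)²)]
Numerator: 5×2889 − 141×116 = -1911
Denominator: √[(21625 − 19881)(15870 − 13456)] = √[1744 × 2414] = 2051.8324
r = -1911 / 2051.8324 ≈ -0.9314

-0.9314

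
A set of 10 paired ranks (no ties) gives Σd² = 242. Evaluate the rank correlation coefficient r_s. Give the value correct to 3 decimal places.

-0.467

ρ = 1 − 6Σd² / [n(n²−1)] = 1 − 6×242 / (10×99)
  = 1 − 1452/990 = 1 − 1.4667 ≈ -0.467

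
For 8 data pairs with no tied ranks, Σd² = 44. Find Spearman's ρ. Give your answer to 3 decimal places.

0.476

ρ = 1 − 6Σd² / [n(n²−1)] = 1 − 6×44 / (8×63)
  = 1 − 264/504 = 1 − 0.5238 ≈ 0.476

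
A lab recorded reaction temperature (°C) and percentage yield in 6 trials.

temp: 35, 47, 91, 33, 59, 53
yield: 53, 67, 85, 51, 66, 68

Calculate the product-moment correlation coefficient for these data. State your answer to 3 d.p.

0.962

n = 6, Σx = 318, Σy = 390, Σx² = 19094, Σy² = 26104, Σxy = 21920
nΣxy − ΣxΣy = 131520 − 124020 = 7500
nΣx² − (Σx)² = 114564 − 101124 = 13440; nΣy² − (Σy)² = 156624 − 152100 = 4524
r = 7500 / √(13440 × 4524) = 7500 / 7797.5996 ≈ 0.962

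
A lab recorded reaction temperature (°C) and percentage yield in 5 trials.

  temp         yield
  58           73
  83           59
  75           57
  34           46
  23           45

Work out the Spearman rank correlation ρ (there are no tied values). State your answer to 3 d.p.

Rank temp: 3, 5, 4, 2, 1
Rank yield: 5, 4, 3, 2, 1
d = rank(temp) − rank(yield): -2, 1, 1, 0, 0; Σd² = 6
ρ = 1 − 6Σd² / [n(n²−1)] = 1 − 6×6 / (5×24) = 1 − 36/120 ≈ 0.700

0.700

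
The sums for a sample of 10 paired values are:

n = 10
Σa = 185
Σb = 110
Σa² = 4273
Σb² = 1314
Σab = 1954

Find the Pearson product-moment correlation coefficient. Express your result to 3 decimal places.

-0.272

r = (nΣab − ΣaΣb) / √[(nΣa² − (Σa)²)(nΣb² − (Σb)²)]
Numerator: 10×1954 − 185×110 = -810
Denominator: √[(42730 − 34225)(13140 − 12100)] = √[8505 × 1040] = 2974.0881
r = -810 / 2974.0881 ≈ -0.272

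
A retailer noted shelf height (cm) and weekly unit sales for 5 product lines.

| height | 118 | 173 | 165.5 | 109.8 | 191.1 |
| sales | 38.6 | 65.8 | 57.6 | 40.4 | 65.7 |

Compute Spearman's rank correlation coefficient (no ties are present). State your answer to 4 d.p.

Rank height: 2, 4, 3, 1, 5
Rank sales: 1, 5, 3, 2, 4
d = rank(height) − rank(sales): 1, -1, 0, -1, 1; Σd² = 4
ρ = 1 − 6Σd² / [n(n²−1)] = 1 − 6×4 / (5×24) = 1 − 24/120 ≈ 0.8000

0.8000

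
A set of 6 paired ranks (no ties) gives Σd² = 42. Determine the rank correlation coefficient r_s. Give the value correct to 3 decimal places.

ρ = 1 − 6Σd² / [n(n²−1)] = 1 − 6×42 / (6×35)
  = 1 − 252/210 = 1 − 1.2000 ≈ -0.200

-0.200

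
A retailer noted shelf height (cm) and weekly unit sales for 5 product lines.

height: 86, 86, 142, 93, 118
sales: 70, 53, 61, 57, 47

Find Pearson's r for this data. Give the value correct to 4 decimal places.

-0.1804

n = 5, Σx = 525, Σy = 288, Σx² = 57529, Σy² = 16888, Σxy = 30087
nΣxy − ΣxΣy = 150435 − 151200 = -765
nΣx² − (Σx)² = 287645 − 275625 = 12020; nΣy² − (Σy)² = 84440 − 82944 = 1496
r = -765 / √(12020 × 1496) = -765 / 4240.5094 ≈ -0.1804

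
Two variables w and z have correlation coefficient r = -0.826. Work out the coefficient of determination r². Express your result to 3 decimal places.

r² = (-0.826)² = 0.682

0.682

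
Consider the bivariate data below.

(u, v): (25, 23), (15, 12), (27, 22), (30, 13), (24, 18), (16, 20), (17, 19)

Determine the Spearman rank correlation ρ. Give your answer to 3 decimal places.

Rank u: 5, 1, 6, 7, 4, 2, 3
Rank v: 7, 1, 6, 2, 3, 5, 4
d = rank(u) − rank(v): -2, 0, 0, 5, 1, -3, -1; Σd² = 40
ρ = 1 − 6Σd² / [n(n²−1)] = 1 − 6×40 / (7×48) = 1 − 240/336 ≈ 0.286

0.286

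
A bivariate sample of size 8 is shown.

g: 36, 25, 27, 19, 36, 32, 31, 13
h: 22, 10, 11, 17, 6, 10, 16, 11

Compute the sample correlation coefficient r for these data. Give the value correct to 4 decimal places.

n = 8, Σg = 219, Σh = 103, Σg² = 6461, Σh² = 1507, Σgh = 2837
nΣgh − ΣgΣh = 22696 − 22557 = 139
nΣg² − (Σg)² = 51688 − 47961 = 3727; nΣh² − (Σh)² = 12056 − 10609 = 1447
r = 139 / √(3727 × 1447) = 139 / 2322.2767 ≈ 0.0599

0.0599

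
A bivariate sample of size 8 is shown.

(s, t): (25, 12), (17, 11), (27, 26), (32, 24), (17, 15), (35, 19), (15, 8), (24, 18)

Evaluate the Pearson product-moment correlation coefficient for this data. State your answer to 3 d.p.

0.733

n = 8, Σs = 192, Σt = 133, Σs² = 4982, Σt² = 2491, Σst = 3429
nΣst − ΣsΣt = 27432 − 25536 = 1896
nΣs² − (Σs)² = 39856 − 36864 = 2992; nΣt² − (Σt)² = 19928 − 17689 = 2239
r = 1896 / √(2992 × 2239) = 1896 / 2588.2596 ≈ 0.733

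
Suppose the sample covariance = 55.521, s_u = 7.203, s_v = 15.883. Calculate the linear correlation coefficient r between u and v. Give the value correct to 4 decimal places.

r = Cov(u,v) / (s_u · s_v) = 55.521 / (7.203 × 15.883)
  = 55.521 / 114.4052 ≈ 0.4853

0.4853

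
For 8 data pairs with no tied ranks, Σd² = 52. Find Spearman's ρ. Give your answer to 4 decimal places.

0.3810

ρ = 1 − 6Σd² / [n(n²−1)] = 1 − 6×52 / (8×63)
  = 1 − 312/504 = 1 − 0.61905 ≈ 0.3810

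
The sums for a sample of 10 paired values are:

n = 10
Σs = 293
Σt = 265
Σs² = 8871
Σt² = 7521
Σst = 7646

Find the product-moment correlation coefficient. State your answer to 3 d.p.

-0.314

r = (nΣst − ΣsΣt) / √[(nΣs² − (Σs)²)(nΣt² − (Σt)²)]
Numerator: 10×7646 − 293×265 = -1185
Denominator: √[(88710 − 85849)(75210 − 70225)] = √[2861 × 4985] = 3776.5176
r = -1185 / 3776.5176 ≈ -0.314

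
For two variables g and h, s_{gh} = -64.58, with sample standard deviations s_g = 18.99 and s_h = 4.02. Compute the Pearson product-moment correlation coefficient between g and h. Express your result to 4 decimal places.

-0.8460

r = Cov(g,h) / (s_g · s_h) = -64.58 / (18.99 × 4.02)
  = -64.58 / 76.3398 ≈ -0.8460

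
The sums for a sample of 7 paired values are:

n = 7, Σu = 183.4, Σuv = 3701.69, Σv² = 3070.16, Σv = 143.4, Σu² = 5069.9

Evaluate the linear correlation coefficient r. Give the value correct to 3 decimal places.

-0.296

r = (nΣuv − ΣuΣv) / √[(nΣu² − (Σu)²)(nΣv² − (Σv)²)]
Numerator: 7×3701.69 − 183.4×143.4 = -387.73
Denominator: √[(35489.3 − 33635.56)(21491.12 − 20563.56)] = √[1853.74 × 927.56] = 1311.2799
r = -387.73 / 1311.2799 ≈ -0.296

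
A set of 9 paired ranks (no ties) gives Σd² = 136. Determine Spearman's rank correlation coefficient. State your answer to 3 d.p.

ρ = 1 − 6Σd² / [n(n²−1)] = 1 − 6×136 / (9×80)
  = 1 − 816/720 = 1 − 1.1333 ≈ -0.133

-0.133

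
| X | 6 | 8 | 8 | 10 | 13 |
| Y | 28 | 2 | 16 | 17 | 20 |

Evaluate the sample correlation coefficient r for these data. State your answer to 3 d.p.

n = 5, ΣX = 45, ΣY = 83, ΣX² = 433, ΣY² = 1733, ΣXY = 742
nΣXY − ΣXΣY = 3710 − 3735 = -25
nΣX² − (ΣX)² = 2165 − 2025 = 140; nΣY² − (ΣY)² = 8665 − 6889 = 1776
r = -25 / √(140 × 1776) = -25 / 498.6381 ≈ -0.050

-0.050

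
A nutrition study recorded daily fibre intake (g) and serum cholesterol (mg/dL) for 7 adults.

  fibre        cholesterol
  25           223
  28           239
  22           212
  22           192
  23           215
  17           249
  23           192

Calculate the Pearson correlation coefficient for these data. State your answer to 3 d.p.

-0.091

n = 7, Σx = 160, Σy = 1522, Σx² = 3724, Σy² = 333748, Σxy = 34749
nΣxy − ΣxΣy = 243243 − 243520 = -277
nΣx² − (Σx)² = 26068 − 25600 = 468; nΣy² − (Σy)² = 2336236 − 2316484 = 19752
r = -277 / √(468 × 19752) = -277 / 3040.3842 ≈ -0.091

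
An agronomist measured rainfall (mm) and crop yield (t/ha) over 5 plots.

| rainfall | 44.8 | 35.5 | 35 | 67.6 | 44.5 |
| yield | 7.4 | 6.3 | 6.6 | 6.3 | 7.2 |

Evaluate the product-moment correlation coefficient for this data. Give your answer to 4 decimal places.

n = 5, Σx = 227.4, Σy = 33.8, Σx² = 11042.3, Σy² = 229.54, Σxy = 1532.45
nΣxy − ΣxΣy = 7662.25 − 7686.12 = -23.87
nΣx² − (Σx)² = 55211.5 − 51710.76 = 3500.74; nΣy² − (Σy)² = 1147.7 − 1142.44 = 5.26
r = -23.87 / √(3500.74 × 5.26) = -23.87 / 135.6978 ≈ -0.1759

-0.1759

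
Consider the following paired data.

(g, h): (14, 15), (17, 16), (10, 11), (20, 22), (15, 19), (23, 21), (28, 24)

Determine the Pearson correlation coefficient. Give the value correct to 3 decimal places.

n = 7, Σg = 127, Σh = 128, Σg² = 2523, Σh² = 2464, Σgh = 2472
nΣgh − ΣgΣh = 17304 − 16256 = 1048
nΣg² − (Σg)² = 17661 − 16129 = 1532; nΣh² − (Σh)² = 17248 − 16384 = 864
r = 1048 / √(1532 × 864) = 1048 / 1150.4990 ≈ 0.911

0.911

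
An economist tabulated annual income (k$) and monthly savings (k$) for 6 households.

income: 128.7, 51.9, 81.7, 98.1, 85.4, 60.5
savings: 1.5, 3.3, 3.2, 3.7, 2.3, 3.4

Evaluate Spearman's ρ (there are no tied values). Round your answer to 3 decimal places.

Rank income: 6, 1, 3, 5, 4, 2
Rank savings: 1, 4, 3, 6, 2, 5
d = rank(income) − rank(savings): 5, -3, 0, -1, 2, -3; Σd² = 48
ρ = 1 − 6Σd² / [n(n²−1)] = 1 − 6×48 / (6×35) = 1 − 288/210 ≈ -0.371

-0.371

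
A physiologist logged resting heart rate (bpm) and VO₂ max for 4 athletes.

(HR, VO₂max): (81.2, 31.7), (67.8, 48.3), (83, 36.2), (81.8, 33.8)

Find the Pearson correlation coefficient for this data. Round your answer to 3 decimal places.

n = 4, Σx = 313.8, Σy = 150, Σx² = 24770.52, Σy² = 5790.66, Σxy = 11618.22
nΣxy − ΣxΣy = 46472.88 − 47070 = -597.12
nΣx² − (Σx)² = 99082.08 − 98470.44 = 611.64; nΣy² − (Σy)² = 23162.64 − 22500 = 662.64
r = -597.12 / √(611.64 × 662.64) = -597.12 / 636.6295 ≈ -0.938

-0.938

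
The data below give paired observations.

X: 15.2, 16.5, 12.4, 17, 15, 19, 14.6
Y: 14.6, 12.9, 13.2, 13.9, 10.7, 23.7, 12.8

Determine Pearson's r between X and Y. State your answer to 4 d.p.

n = 7, ΣX = 109.7, ΣY = 101.8, ΣX² = 1745.21, ΣY² = 1587.04, ΣXY = 1632.43
nΣXY − ΣXΣY = 11427.01 − 11167.46 = 259.55
nΣX² − (ΣX)² = 12216.47 − 12034.09 = 182.38; nΣY² − (ΣY)² = 11109.28 − 10363.24 = 746.04
r = 259.55 / √(182.38 × 746.04) = 259.55 / 368.8669 ≈ 0.7036

0.7036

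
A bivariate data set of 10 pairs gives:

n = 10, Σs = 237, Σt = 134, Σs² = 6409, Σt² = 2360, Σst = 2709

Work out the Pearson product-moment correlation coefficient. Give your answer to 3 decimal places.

r = (nΣst − ΣsΣt) / √[(nΣs² − (Σs)²)(nΣt² − (Σt)²)]
Numerator: 10×2709 − 237×134 = -4668
Denominator: √[(64090 − 56169)(23600 − 17956)] = √[7921 × 5644] = 6686.2638
r = -4668 / 6686.2638 ≈ -0.698

-0.698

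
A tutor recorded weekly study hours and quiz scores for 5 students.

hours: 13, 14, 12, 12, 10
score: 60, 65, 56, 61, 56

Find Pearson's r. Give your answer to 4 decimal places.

0.8201

n = 5, Σx = 61, Σy = 298, Σx² = 753, Σy² = 17818, Σxy = 3654
nΣxy − ΣxΣy = 18270 − 18178 = 92
nΣx² − (Σx)² = 3765 − 3721 = 44; nΣy² − (Σy)² = 89090 − 88804 = 286
r = 92 / √(44 × 286) = 92 / 112.1784 ≈ 0.8201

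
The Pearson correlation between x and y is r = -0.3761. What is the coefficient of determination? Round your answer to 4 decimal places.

r² = (-0.3761)² = 0.1415

0.1415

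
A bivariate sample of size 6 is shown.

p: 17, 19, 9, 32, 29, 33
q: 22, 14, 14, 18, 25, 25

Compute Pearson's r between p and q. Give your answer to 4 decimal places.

n = 6, Σp = 139, Σq = 118, Σp² = 3685, Σq² = 2450, Σpq = 2892
nΣpq − ΣpΣq = 17352 − 16402 = 950
nΣp² − (Σp)² = 22110 − 19321 = 2789; nΣq² − (Σq)² = 14700 − 13924 = 776
r = 950 / √(2789 × 776) = 950 / 1471.1438 ≈ 0.6458

0.6458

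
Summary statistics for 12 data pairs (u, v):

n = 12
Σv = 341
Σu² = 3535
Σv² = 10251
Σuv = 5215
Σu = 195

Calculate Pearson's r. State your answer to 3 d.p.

-0.720

r = (nΣuv − ΣuΣv) / √[(nΣu² − (Σu)²)(nΣv² − (Σv)²)]
Numerator: 12×5215 − 195×341 = -3915
Denominator: √[(42420 − 38025)(123012 − 116281)] = √[4395 × 6731] = 5439.0022
r = -3915 / 5439.0022 ≈ -0.720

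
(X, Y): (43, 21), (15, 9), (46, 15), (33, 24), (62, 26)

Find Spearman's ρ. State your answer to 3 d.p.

0.600

Rank X: 3, 1, 4, 2, 5
Rank Y: 3, 1, 2, 4, 5
d = rank(X) − rank(Y): 0, 0, 2, -2, 0; Σd² = 8
ρ = 1 − 6Σd² / [n(n²−1)] = 1 − 6×8 / (5×24) = 1 − 48/120 ≈ 0.600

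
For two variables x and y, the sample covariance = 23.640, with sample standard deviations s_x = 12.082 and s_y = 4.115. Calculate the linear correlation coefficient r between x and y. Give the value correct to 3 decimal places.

r = Cov(x,y) / (s_x · s_y) = 23.640 / (12.082 × 4.115)
  = 23.640 / 49.7174 ≈ 0.475

0.475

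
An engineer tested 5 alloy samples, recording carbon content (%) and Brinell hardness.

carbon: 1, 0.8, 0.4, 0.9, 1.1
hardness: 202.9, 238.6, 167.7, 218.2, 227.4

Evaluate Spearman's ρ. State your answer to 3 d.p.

0.300

Rank carbon: 4, 2, 1, 3, 5
Rank hardness: 2, 5, 1, 3, 4
d = rank(carbon) − rank(hardness): 2, -3, 0, 0, 1; Σd² = 14
ρ = 1 − 6Σd² / [n(n²−1)] = 1 − 6×14 / (5×24) = 1 − 84/120 ≈ 0.300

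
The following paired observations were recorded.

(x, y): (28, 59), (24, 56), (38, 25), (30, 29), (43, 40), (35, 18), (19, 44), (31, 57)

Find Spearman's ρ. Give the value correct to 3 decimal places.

Rank x: 3, 2, 7, 4, 8, 6, 1, 5
Rank y: 8, 6, 2, 3, 4, 1, 5, 7
d = rank(x) − rank(y): -5, -4, 5, 1, 4, 5, -4, -2; Σd² = 128
ρ = 1 − 6Σd² / [n(n²−1)] = 1 − 6×128 / (8×63) = 1 − 768/504 ≈ -0.524

-0.524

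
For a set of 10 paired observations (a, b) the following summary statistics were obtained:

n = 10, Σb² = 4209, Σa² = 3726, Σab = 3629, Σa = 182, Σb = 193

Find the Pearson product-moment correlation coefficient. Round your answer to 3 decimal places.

0.260

r = (nΣab − ΣaΣb) / √[(nΣa² − (Σa)²)(nΣb² − (Σb)²)]
Numerator: 10×3629 − 182×193 = 1164
Denominator: √[(37260 − 33124)(42090 − 37249)] = √[4136 × 4841] = 4474.6370
r = 1164 / 4474.6370 ≈ 0.260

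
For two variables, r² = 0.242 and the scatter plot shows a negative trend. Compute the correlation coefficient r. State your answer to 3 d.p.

-0.492

|r| = √0.242 = 0.492
The association is negative, so r = −0.492.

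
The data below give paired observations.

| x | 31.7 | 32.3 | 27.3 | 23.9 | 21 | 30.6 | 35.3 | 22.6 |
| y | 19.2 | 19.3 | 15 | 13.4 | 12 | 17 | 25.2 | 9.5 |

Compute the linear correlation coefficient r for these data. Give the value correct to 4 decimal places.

n = 8, Σx = 224.7, Σy = 130.6, Σx² = 6498.89, Σy² = 2303.98, Σxy = 3838.25
nΣxy − ΣxΣy = 30706 − 29345.82 = 1360.18
nΣx² − (Σx)² = 51991.12 − 50490.09 = 1501.03; nΣy² − (Σy)² = 18431.84 − 17056.36 = 1375.48
r = 1360.18 / √(1501.03 × 1375.48) = 1360.18 / 1436.8844 ≈ 0.9466

0.9466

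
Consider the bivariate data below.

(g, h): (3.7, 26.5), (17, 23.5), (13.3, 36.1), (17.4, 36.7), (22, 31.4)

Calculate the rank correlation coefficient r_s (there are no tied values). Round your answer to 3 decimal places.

Rank g: 1, 3, 2, 4, 5
Rank h: 2, 1, 4, 5, 3
d = rank(g) − rank(h): -1, 2, -2, -1, 2; Σd² = 14
ρ = 1 − 6Σd² / [n(n²−1)] = 1 − 6×14 / (5×24) = 1 − 84/120 ≈ 0.300

0.300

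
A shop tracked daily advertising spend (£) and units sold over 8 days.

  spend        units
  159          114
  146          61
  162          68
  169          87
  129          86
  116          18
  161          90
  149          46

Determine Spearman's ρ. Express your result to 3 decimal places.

Rank spend: 5, 3, 7, 8, 2, 1, 6, 4
Rank units: 8, 3, 4, 6, 5, 1, 7, 2
d = rank(spend) − rank(units): -3, 0, 3, 2, -3, 0, -1, 2; Σd² = 36
ρ = 1 − 6Σd² / [n(n²−1)] = 1 − 6×36 / (8×63) = 1 − 216/504 ≈ 0.571

0.571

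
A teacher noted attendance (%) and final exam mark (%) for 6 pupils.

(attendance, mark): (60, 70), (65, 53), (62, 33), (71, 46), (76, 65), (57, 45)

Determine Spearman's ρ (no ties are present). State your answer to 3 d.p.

0.257

Rank attendance: 2, 4, 3, 5, 6, 1
Rank mark: 6, 4, 1, 3, 5, 2
d = rank(attendance) − rank(mark): -4, 0, 2, 2, 1, -1; Σd² = 26
ρ = 1 − 6Σd² / [n(n²−1)] = 1 − 6×26 / (6×35) = 1 − 156/210 ≈ 0.257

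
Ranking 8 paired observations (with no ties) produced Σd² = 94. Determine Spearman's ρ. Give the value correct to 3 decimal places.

-0.119

ρ = 1 − 6Σd² / [n(n²−1)] = 1 − 6×94 / (8×63)
  = 1 − 564/504 = 1 − 1.1190 ≈ -0.119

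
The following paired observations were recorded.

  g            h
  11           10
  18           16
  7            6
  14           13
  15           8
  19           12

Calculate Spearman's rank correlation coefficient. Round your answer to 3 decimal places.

Rank g: 2, 5, 1, 3, 4, 6
Rank h: 3, 6, 1, 5, 2, 4
d = rank(g) − rank(h): -1, -1, 0, -2, 2, 2; Σd² = 14
ρ = 1 − 6Σd² / [n(n²−1)] = 1 − 6×14 / (6×35) = 1 − 84/210 ≈ 0.600

0.600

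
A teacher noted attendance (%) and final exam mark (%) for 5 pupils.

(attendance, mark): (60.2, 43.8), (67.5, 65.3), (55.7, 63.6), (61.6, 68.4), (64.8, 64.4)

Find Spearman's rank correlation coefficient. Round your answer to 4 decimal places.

0.6000

Rank attendance: 2, 5, 1, 3, 4
Rank mark: 1, 4, 2, 5, 3
d = rank(attendance) − rank(mark): 1, 1, -1, -2, 1; Σd² = 8
ρ = 1 − 6Σd² / [n(n²−1)] = 1 − 6×8 / (5×24) = 1 − 48/120 ≈ 0.6000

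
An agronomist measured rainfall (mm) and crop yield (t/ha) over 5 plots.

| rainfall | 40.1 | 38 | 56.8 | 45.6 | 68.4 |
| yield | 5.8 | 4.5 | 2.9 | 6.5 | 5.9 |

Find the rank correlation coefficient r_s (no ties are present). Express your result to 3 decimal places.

Rank rainfall: 2, 1, 4, 3, 5
Rank yield: 3, 2, 1, 5, 4
d = rank(rainfall) − rank(yield): -1, -1, 3, -2, 1; Σd² = 16
ρ = 1 − 6Σd² / [n(n²−1)] = 1 − 6×16 / (5×24) = 1 − 96/120 ≈ 0.200

0.200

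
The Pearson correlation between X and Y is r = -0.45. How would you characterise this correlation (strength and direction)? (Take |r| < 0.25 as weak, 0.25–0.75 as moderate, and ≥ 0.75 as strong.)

moderate negative

r = -0.45 < 0 so the relationship is negative.
|r| = 0.45, which falls in the moderate range.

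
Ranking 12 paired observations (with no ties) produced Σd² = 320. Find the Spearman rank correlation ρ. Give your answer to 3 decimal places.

ρ = 1 − 6Σd² / [n(n²−1)] = 1 − 6×320 / (12×143)
  = 1 − 1920/1716 = 1 − 1.1189 ≈ -0.119

-0.119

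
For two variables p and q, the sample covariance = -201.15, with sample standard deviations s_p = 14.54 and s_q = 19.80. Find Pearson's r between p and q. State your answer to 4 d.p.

-0.6987

r = Cov(p,q) / (s_p · s_q) = -201.15 / (14.54 × 19.80)
  = -201.15 / 287.8920 ≈ -0.6987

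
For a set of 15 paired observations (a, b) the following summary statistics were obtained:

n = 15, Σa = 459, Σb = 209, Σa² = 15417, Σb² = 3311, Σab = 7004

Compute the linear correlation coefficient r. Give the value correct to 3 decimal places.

r = (nΣab − ΣaΣb) / √[(nΣa² − (Σa)²)(nΣb² − (Σb)²)]
Numerator: 15×7004 − 459×209 = 9129
Denominator: √[(231255 − 210681)(49665 − 43681)] = √[20574 × 5984] = 11095.7116
r = 9129 / 11095.7116 ≈ 0.823

0.823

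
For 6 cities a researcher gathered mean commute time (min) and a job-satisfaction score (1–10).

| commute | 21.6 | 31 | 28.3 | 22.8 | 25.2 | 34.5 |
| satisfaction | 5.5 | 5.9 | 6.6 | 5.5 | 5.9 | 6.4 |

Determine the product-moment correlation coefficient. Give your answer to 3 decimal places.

0.744

n = 6, Σx = 163.4, Σy = 35.8, Σx² = 4573.58, Σy² = 214.64, Σxy = 983.36
nΣxy − ΣxΣy = 5900.16 − 5849.72 = 50.44
nΣx² − (Σx)² = 27441.48 − 26699.56 = 741.92; nΣy² − (Σy)² = 1287.84 − 1281.64 = 6.2
r = 50.44 / √(741.92 × 6.2) = 50.44 / 67.8226 ≈ 0.744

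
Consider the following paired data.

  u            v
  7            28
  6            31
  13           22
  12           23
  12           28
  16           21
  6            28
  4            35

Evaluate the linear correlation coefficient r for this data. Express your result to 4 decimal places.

-0.8944

n = 8, Σu = 76, Σv = 216, Σu² = 850, Σv² = 5992, Σuv = 1924
nΣuv − ΣuΣv = 15392 − 16416 = -1024
nΣu² − (Σu)² = 6800 − 5776 = 1024; nΣv² − (Σv)² = 47936 − 46656 = 1280
r = -1024 / √(1024 × 1280) = -1024 / 1144.8668 ≈ -0.8944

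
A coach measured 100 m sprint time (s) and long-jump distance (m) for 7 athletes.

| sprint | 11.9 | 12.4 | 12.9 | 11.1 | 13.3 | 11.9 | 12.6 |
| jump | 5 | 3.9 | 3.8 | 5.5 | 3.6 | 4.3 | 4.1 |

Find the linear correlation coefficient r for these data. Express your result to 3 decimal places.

n = 7, Σx = 86.1, Σy = 30.2, Σx² = 1062.25, Σy² = 133.16, Σxy = 368.64
nΣxy − ΣxΣy = 2580.48 − 2600.22 = -19.74
nΣx² − (Σx)² = 7435.75 − 7413.21 = 22.54; nΣy² − (Σy)² = 932.12 − 912.04 = 20.08
r = -19.74 / √(22.54 × 20.08) = -19.74 / 21.2745 ≈ -0.928

-0.928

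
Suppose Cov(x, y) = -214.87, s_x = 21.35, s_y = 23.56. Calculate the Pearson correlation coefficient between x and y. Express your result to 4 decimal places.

-0.4272

r = Cov(x,y) / (s_x · s_y) = -214.87 / (21.35 × 23.56)
  = -214.87 / 503.0060 ≈ -0.4272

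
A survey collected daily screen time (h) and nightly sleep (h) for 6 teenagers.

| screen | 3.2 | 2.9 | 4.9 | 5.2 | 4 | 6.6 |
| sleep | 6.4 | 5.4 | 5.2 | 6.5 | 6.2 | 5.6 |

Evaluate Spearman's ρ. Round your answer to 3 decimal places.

0.143

Rank screen: 2, 1, 4, 5, 3, 6
Rank sleep: 5, 2, 1, 6, 4, 3
d = rank(screen) − rank(sleep): -3, -1, 3, -1, -1, 3; Σd² = 30
ρ = 1 − 6Σd² / [n(n²−1)] = 1 − 6×30 / (6×35) = 1 − 180/210 ≈ 0.143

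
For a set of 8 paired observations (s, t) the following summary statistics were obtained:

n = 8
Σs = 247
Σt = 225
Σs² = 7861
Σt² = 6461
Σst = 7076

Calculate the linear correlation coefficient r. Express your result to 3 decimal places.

r = (nΣst − ΣsΣt) / √[(nΣs² − (Σs)²)(nΣt² − (Σt)²)]
Numerator: 8×7076 − 247×225 = 1033
Denominator: √[(62888 − 61009)(51688 − 50625)] = √[1879 × 1063] = 1413.2859
r = 1033 / 1413.2859 ≈ 0.731

0.731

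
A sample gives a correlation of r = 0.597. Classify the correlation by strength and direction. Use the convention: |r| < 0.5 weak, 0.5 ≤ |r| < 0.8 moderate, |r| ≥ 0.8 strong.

moderate positive

r = 0.597 > 0 so the relationship is positive.
|r| = 0.597, which falls in the moderate range.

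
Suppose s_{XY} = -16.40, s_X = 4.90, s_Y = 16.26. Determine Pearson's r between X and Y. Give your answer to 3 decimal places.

-0.206

r = Cov(X,Y) / (s_X · s_Y) = -16.40 / (4.90 × 16.26)
  = -16.40 / 79.6740 ≈ -0.206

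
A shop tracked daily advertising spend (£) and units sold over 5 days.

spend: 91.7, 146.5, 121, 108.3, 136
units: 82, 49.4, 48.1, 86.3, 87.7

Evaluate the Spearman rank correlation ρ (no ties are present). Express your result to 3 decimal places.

-0.100

Rank spend: 1, 5, 3, 2, 4
Rank units: 3, 2, 1, 4, 5
d = rank(spend) − rank(units): -2, 3, 2, -2, -1; Σd² = 22
ρ = 1 − 6Σd² / [n(n²−1)] = 1 − 6×22 / (5×24) = 1 − 132/120 ≈ -0.100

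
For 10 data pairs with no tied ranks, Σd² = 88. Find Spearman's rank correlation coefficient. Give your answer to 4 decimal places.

0.4667

ρ = 1 − 6Σd² / [n(n²−1)] = 1 − 6×88 / (10×99)
  = 1 − 528/990 = 1 − 0.53333 ≈ 0.4667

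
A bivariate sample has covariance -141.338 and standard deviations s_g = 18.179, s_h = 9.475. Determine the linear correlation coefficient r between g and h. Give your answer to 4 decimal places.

-0.8206

r = Cov(g,h) / (s_g · s_h) = -141.338 / (18.179 × 9.475)
  = -141.338 / 172.2460 ≈ -0.8206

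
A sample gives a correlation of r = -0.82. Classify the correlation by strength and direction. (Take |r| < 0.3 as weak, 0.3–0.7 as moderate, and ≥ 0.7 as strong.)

r = -0.82 < 0 so the relationship is negative.
|r| = 0.82, which falls in the strong range.

strong negative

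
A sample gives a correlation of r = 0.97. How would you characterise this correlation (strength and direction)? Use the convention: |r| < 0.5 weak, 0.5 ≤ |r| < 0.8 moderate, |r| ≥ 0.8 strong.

strong positive

r = 0.97 > 0 so the relationship is positive.
|r| = 0.97, which falls in the strong range.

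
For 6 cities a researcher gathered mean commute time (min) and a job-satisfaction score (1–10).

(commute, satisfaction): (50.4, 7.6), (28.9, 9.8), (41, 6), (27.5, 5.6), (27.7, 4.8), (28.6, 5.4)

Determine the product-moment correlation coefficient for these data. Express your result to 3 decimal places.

n = 6, Σx = 204.1, Σy = 39.2, Σx² = 7397.87, Σy² = 273.36, Σxy = 1353.66
nΣxy − ΣxΣy = 8121.96 − 8000.72 = 121.24
nΣx² − (Σx)² = 44387.22 − 41656.81 = 2730.41; nΣy² − (Σy)² = 1640.16 − 1536.64 = 103.52
r = 121.24 / √(2730.41 × 103.52) = 121.24 / 531.6503 ≈ 0.228

0.228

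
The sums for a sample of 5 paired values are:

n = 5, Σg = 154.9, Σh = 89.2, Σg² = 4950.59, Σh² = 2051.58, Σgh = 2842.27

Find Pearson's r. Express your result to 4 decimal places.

r = (nΣgh − ΣgΣh) / √[(nΣg² − (Σg)²)(nΣh² − (Σh)²)]
Numerator: 5×2842.27 − 154.9×89.2 = 394.27
Denominator: √[(24752.95 − 23994.01)(10257.9 − 7956.64)] = √[758.94 × 2301.26] = 1321.5590
r = 394.27 / 1321.5590 ≈ 0.2983

0.2983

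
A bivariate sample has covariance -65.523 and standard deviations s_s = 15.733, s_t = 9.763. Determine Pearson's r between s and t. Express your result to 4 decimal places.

-0.4266

r = Cov(s,t) / (s_s · s_t) = -65.523 / (15.733 × 9.763)
  = -65.523 / 153.6013 ≈ -0.4266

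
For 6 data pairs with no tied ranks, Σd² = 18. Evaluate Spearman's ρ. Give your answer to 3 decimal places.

ρ = 1 − 6Σd² / [n(n²−1)] = 1 − 6×18 / (6×35)
  = 1 − 108/210 = 1 − 0.5143 ≈ 0.486

0.486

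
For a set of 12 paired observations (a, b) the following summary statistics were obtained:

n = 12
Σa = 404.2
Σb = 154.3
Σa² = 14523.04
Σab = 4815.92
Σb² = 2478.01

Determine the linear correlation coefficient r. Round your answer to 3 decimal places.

-0.569

r = (nΣab − ΣaΣb) / √[(nΣa² − (Σa)²)(nΣb² − (Σb)²)]
Numerator: 12×4815.92 − 404.2×154.3 = -4577.02
Denominator: √[(174276.48 − 163377.64)(29736.12 − 23808.49)] = √[10898.84 × 5927.63] = 8037.6795
r = -4577.02 / 8037.6795 ≈ -0.569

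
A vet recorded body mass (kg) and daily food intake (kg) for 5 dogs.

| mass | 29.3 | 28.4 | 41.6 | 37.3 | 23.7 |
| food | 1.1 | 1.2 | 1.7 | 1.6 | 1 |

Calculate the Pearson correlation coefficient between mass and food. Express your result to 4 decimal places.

0.9779

n = 5, Σx = 160.3, Σy = 6.6, Σx² = 5348.59, Σy² = 9.1, Σxy = 220.41
nΣxy − ΣxΣy = 1102.05 − 1057.98 = 44.07
nΣx² − (Σx)² = 26742.95 − 25696.09 = 1046.86; nΣy² − (Σy)² = 45.5 − 43.56 = 1.94
r = 44.07 / √(1046.86 × 1.94) = 44.07 / 45.0656 ≈ 0.9779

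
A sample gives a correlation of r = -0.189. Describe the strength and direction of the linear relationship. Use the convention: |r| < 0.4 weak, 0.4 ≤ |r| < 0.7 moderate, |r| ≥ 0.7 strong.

weak negative

r = -0.189 < 0 so the relationship is negative.
|r| = 0.189, which falls in the weak range.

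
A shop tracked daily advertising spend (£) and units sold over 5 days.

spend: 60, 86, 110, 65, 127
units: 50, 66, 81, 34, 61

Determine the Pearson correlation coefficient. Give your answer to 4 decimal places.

n = 5, Σx = 448, Σy = 292, Σx² = 43450, Σy² = 18294, Σxy = 27543
nΣxy − ΣxΣy = 137715 − 130816 = 6899
nΣx² − (Σx)² = 217250 − 200704 = 16546; nΣy² − (Σy)² = 91470 − 85264 = 6206
r = 6899 / √(16546 × 6206) = 6899 / 10133.3349 ≈ 0.6808

0.6808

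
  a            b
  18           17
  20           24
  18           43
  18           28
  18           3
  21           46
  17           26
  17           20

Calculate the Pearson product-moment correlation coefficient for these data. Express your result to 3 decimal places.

0.457

n = 8, Σa = 147, Σb = 207, Σa² = 2715, Σb² = 6699, Σab = 3866
nΣab − ΣaΣb = 30928 − 30429 = 499
nΣa² − (Σa)² = 21720 − 21609 = 111; nΣb² − (Σb)² = 53592 − 42849 = 10743
r = 499 / √(111 × 10743) = 499 / 1092.0041 ≈ 0.457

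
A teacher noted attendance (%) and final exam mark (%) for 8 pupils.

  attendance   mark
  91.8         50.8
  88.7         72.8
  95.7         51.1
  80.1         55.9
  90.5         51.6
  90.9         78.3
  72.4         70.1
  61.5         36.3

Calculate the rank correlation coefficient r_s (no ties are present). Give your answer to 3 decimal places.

Rank attendance: 7, 4, 8, 3, 5, 6, 2, 1
Rank mark: 2, 7, 3, 5, 4, 8, 6, 1
d = rank(attendance) − rank(mark): 5, -3, 5, -2, 1, -2, -4, 0; Σd² = 84
ρ = 1 − 6Σd² / [n(n²−1)] = 1 − 6×84 / (8×63) = 1 − 504/504 ≈ 0.000

0.000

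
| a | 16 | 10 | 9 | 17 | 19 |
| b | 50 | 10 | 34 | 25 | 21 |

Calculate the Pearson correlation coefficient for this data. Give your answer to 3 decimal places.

n = 5, Σa = 71, Σb = 140, Σa² = 1087, Σb² = 4822, Σab = 2030
nΣab − ΣaΣb = 10150 − 9940 = 210
nΣa² − (Σa)² = 5435 − 5041 = 394; nΣb² − (Σb)² = 24110 − 19600 = 4510
r = 210 / √(394 × 4510) = 210 / 1333.0191 ≈ 0.158

0.158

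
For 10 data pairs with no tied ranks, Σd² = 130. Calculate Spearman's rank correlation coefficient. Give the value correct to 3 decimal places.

ρ = 1 − 6Σd² / [n(n²−1)] = 1 − 6×130 / (10×99)
  = 1 − 780/990 = 1 − 0.7879 ≈ 0.212

0.212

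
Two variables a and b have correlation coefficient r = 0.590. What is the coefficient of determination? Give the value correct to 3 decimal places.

0.348

r² = (0.590)² = 0.348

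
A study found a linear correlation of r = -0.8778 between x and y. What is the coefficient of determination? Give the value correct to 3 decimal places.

0.771

r² = (-0.8778)² = 0.771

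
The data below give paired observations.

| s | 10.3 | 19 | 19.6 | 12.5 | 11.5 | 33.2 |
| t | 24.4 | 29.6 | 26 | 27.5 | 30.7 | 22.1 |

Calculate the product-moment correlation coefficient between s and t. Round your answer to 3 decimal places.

-0.586

n = 6, Σs = 106.1, Σt = 160.3, Σs² = 2241.99, Σt² = 4334.67, Σst = 2753.84
nΣst − ΣsΣt = 16523.04 − 17007.83 = -484.79
nΣs² − (Σs)² = 13451.94 − 11257.21 = 2194.73; nΣt² − (Σt)² = 26008.02 − 25696.09 = 311.93
r = -484.79 / √(2194.73 × 311.93) = -484.79 / 827.4069 ≈ -0.586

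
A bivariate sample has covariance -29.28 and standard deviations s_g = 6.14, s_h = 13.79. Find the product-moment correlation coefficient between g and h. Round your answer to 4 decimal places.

r = Cov(g,h) / (s_g · s_h) = -29.28 / (6.14 × 13.79)
  = -29.28 / 84.6706 ≈ -0.3458

-0.3458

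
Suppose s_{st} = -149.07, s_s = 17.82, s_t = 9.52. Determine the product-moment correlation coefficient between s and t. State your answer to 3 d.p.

r = Cov(s,t) / (s_s · s_t) = -149.07 / (17.82 × 9.52)
  = -149.07 / 169.6464 ≈ -0.879

-0.879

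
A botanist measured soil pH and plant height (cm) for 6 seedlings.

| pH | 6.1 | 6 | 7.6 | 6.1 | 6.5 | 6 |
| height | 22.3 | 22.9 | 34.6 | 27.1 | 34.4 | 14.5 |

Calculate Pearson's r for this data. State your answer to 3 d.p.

0.734

n = 6, Σx = 38.3, Σy = 155.8, Σx² = 246.43, Σy² = 4346.88, Σxy = 1012.3
nΣxy − ΣxΣy = 6073.8 − 5967.14 = 106.66
nΣx² − (Σx)² = 1478.58 − 1466.89 = 11.69; nΣy² − (Σy)² = 26081.28 − 24273.64 = 1807.64
r = 106.66 / √(11.69 × 1807.64) = 106.66 / 145.3661 ≈ 0.734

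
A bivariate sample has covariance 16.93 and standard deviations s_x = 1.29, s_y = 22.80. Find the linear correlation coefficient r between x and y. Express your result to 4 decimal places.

0.5756

r = Cov(x,y) / (s_x · s_y) = 16.93 / (1.29 × 22.80)
  = 16.93 / 29.4120 ≈ 0.5756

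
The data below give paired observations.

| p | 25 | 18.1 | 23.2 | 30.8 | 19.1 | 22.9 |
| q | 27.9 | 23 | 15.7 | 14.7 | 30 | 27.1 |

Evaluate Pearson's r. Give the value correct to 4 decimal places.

-0.5672

n = 6, Σp = 139.1, Σq = 138.4, Σp² = 3328.71, Σq² = 3404.4, Σpq = 3124.39
nΣpq − ΣpΣq = 18746.34 − 19251.44 = -505.1
nΣp² − (Σp)² = 19972.26 − 19348.81 = 623.45; nΣq² − (Σq)² = 20426.4 − 19154.56 = 1271.84
r = -505.1 / √(623.45 × 1271.84) = -505.1 / 890.4654 ≈ -0.5672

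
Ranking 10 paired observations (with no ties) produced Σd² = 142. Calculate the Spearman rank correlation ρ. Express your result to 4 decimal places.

ρ = 1 − 6Σd² / [n(n²−1)] = 1 − 6×142 / (10×99)
  = 1 − 852/990 = 1 − 0.86061 ≈ 0.1394

0.1394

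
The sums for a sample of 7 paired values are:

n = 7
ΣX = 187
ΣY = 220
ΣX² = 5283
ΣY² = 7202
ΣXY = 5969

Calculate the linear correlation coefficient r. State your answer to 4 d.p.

0.3194

r = (nΣXY − ΣXΣY) / √[(nΣX² − (ΣX)²)(nΣY² − (ΣY)²)]
Numerator: 7×5969 − 187×220 = 643
Denominator: √[(36981 − 34969)(50414 − 48400)] = √[2012 × 2014] = 2012.9998
r = 643 / 2012.9998 ≈ 0.3194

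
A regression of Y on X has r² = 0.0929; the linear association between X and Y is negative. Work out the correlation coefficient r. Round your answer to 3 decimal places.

-0.305

|r| = √0.0929 = 0.305
The association is negative, so r = −0.305.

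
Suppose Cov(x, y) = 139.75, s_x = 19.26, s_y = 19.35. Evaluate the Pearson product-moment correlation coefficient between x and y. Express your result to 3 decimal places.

r = Cov(x,y) / (s_x · s_y) = 139.75 / (19.26 × 19.35)
  = 139.75 / 372.6810 ≈ 0.375

0.375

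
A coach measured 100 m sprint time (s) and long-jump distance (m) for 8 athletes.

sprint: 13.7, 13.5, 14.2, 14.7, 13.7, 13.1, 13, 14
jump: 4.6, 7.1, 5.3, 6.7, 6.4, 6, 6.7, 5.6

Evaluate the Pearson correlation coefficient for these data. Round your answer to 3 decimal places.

n = 8, Σx = 109.9, Σy = 48.4, Σx² = 1511.97, Σy² = 297.76, Σxy = 664.4
nΣxy − ΣxΣy = 5315.2 − 5319.16 = -3.96
nΣx² − (Σx)² = 12095.76 − 12078.01 = 17.75; nΣy² − (Σy)² = 2382.08 − 2342.56 = 39.52
r = -3.96 / √(17.75 × 39.52) = -3.96 / 26.4855 ≈ -0.150

-0.150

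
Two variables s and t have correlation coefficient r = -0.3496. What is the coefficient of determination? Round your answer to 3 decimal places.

r² = (-0.3496)² = 0.122

0.122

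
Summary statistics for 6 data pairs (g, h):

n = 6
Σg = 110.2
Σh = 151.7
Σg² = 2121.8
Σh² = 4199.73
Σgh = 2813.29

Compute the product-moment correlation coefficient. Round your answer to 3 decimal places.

r = (nΣgh − ΣgΣh) / √[(nΣg² − (Σg)²)(nΣh² − (Σh)²)]
Numerator: 6×2813.29 − 110.2×151.7 = 162.4
Denominator: √[(12730.8 − 12144.04)(25198.38 − 23012.89)] = √[586.76 × 2185.49] = 1132.4125
r = 162.4 / 1132.4125 ≈ 0.143

0.143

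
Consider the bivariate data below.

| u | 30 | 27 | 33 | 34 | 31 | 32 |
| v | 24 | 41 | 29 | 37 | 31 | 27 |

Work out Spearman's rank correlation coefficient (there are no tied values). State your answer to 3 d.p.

-0.029

Rank u: 2, 1, 5, 6, 3, 4
Rank v: 1, 6, 3, 5, 4, 2
d = rank(u) − rank(v): 1, -5, 2, 1, -1, 2; Σd² = 36
ρ = 1 − 6Σd² / [n(n²−1)] = 1 − 6×36 / (6×35) = 1 − 216/210 ≈ -0.029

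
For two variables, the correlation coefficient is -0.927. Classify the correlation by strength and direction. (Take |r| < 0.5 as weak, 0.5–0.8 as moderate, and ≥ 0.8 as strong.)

r = -0.927 < 0 so the relationship is negative.
|r| = 0.927, which falls in the strong range.

strong negative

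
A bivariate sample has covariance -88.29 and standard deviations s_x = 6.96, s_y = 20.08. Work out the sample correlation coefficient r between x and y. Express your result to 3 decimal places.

r = Cov(x,y) / (s_x · s_y) = -88.29 / (6.96 × 20.08)
  = -88.29 / 139.7568 ≈ -0.632

-0.632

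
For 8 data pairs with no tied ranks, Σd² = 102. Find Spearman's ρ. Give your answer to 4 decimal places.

ρ = 1 − 6Σd² / [n(n²−1)] = 1 − 6×102 / (8×63)
  = 1 − 612/504 = 1 − 1.21429 ≈ -0.2143

-0.2143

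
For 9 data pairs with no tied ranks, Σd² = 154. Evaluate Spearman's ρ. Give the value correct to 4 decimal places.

-0.2833

ρ = 1 − 6Σd² / [n(n²−1)] = 1 − 6×154 / (9×80)
  = 1 − 924/720 = 1 − 1.28333 ≈ -0.2833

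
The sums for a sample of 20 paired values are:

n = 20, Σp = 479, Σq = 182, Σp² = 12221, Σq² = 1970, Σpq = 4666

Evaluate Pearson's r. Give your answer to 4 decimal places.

0.6335

r = (nΣpq − ΣpΣq) / √[(nΣp² − (Σp)²)(nΣq² − (Σq)²)]
Numerator: 20×4666 − 479×182 = 6142
Denominator: √[(244420 − 229441)(39400 − 33124)] = √[14979 × 6276] = 9695.7828
r = 6142 / 9695.7828 ≈ 0.6335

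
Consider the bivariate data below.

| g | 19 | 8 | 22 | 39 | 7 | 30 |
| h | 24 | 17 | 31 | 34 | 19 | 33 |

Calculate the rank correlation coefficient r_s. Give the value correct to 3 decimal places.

0.943

Rank g: 3, 2, 4, 6, 1, 5
Rank h: 3, 1, 4, 6, 2, 5
d = rank(g) − rank(h): 0, 1, 0, 0, -1, 0; Σd² = 2
ρ = 1 − 6Σd² / [n(n²−1)] = 1 − 6×2 / (6×35) = 1 − 12/210 ≈ 0.943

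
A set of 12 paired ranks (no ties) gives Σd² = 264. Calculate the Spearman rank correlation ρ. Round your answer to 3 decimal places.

0.077

ρ = 1 − 6Σd² / [n(n²−1)] = 1 − 6×264 / (12×143)
  = 1 − 1584/1716 = 1 − 0.9231 ≈ 0.077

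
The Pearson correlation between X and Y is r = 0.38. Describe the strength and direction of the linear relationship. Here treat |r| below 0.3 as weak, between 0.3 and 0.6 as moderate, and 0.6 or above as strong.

moderate positive

r = 0.38 > 0 so the relationship is positive.
|r| = 0.38, which falls in the moderate range.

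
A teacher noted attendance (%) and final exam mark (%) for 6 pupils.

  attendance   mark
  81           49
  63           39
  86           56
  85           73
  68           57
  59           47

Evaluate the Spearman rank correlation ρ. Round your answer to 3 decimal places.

Rank attendance: 4, 2, 6, 5, 3, 1
Rank mark: 3, 1, 4, 6, 5, 2
d = rank(attendance) − rank(mark): 1, 1, 2, -1, -2, -1; Σd² = 12
ρ = 1 − 6Σd² / [n(n²−1)] = 1 − 6×12 / (6×35) = 1 − 72/210 ≈ 0.657

0.657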